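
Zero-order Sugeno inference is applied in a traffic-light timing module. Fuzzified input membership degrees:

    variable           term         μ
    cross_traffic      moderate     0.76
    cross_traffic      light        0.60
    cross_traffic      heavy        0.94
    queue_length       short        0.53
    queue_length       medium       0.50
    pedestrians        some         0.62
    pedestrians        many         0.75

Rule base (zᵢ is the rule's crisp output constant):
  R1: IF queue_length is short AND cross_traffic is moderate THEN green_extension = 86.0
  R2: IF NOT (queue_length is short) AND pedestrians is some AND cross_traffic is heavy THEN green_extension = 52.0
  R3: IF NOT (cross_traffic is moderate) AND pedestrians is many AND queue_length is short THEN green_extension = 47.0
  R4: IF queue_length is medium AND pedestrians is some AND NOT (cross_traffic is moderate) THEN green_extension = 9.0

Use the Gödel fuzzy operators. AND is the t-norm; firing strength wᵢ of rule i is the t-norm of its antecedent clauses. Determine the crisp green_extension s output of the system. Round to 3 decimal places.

56.392

R1 (z=86.0): short=0.53, moderate=0.76; AND[min(a, b)] → w = 0.53
R2 (z=52.0): ¬short=1−0.53=0.47, some=0.62, heavy=0.94; AND[min(a, b)] → w = 0.47
R3 (z=47.0): ¬moderate=1−0.76=0.24, many=0.75, short=0.53; AND[min(a, b)] → w = 0.24
R4 (z=9.0): medium=0.50, some=0.62, ¬moderate=1−0.76=0.24; AND[min(a, b)] → w = 0.24
Weighted average = (0.53·86.0 + 0.47·52.0 + 0.24·47.0 + 0.24·9.0) / (0.53 + 0.47 + 0.24 + 0.24)
  = 83.4600 / 1.4800 = 56.392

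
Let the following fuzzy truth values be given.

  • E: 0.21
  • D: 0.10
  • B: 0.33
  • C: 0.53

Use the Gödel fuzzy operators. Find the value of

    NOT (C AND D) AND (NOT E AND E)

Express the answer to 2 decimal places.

0.21

C AND D = min(a, b) on (0.53, 0.10) = 0.10
NOT (C AND D) = 1 − 0.10 = 0.90
NOT E = 1 − 0.21 = 0.79
NOT E AND E = min(a, b) on (0.79, 0.21) = 0.21
NOT (C AND D) AND (NOT E AND E) = min(a, b) on (0.90, 0.21) = 0.21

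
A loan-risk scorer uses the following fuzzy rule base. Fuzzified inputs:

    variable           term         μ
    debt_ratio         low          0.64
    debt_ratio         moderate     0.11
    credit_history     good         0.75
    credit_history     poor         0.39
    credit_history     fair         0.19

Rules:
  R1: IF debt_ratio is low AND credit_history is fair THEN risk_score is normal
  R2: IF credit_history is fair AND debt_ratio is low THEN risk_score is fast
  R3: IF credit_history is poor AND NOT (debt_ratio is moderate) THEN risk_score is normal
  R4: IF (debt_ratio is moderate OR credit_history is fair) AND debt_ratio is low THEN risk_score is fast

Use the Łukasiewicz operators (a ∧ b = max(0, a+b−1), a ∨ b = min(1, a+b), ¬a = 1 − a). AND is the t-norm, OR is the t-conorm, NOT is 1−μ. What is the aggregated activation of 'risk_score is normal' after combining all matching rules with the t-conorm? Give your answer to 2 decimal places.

R1: low=0.64, fair=0.19; AND[max(0, a+b−1)] → w = 0.00
R2: fair=0.19, low=0.64; AND[max(0, a+b−1)] → w = 0.00
R3: poor=0.39, ¬moderate=1−0.11=0.89; AND[max(0, a+b−1)] → w = 0.28
R4: (moderate=0.11 OR fair=0.19) = 0.30; AND[max(0, a+b−1)] with low=0.64 → w = 0.00
Rules with consequent 'normal': {R1, R3} → strengths 0.00, 0.28
Aggregate via t-conorm [min(1, a+b)]: 0.28

0.28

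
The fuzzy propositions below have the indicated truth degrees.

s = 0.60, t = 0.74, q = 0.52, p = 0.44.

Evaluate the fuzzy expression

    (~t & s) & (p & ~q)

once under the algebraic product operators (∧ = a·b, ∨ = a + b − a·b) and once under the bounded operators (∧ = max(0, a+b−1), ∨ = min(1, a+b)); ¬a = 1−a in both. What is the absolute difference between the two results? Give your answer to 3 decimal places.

0.033

Under algebraic product:
  ~t = 1 − 0.7400 = 0.2600
  ~t & s = a·b on (0.2600, 0.6000) = 0.1560
  ~q = 1 − 0.5200 = 0.4800
  p & ~q = a·b on (0.4400, 0.4800) = 0.2112
  (~t & s) & (p & ~q) = a·b on (0.1560, 0.2112) = 0.0329
  → value = 0.0329
Under bounded:
  ~t = 1 − 0.74 = 0.26
  ~t & s = max(0, a+b−1) on (0.26, 0.60) = 0.00
  ~q = 1 − 0.52 = 0.48
  p & ~q = max(0, a+b−1) on (0.44, 0.48) = 0.00
  (~t & s) & (p & ~q) = max(0, a+b−1) on (0.00, 0.00) = 0.00
  → value = 0.0000
|0.0329 − 0.0000| = 0.033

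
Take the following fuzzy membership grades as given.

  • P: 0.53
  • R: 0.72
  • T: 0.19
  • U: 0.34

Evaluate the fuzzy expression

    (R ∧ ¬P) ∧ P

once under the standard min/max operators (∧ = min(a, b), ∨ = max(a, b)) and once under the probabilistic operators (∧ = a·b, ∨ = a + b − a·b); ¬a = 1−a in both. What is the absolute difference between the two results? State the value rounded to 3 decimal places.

0.291

Under standard min/max:
  ¬P = 1 − 0.53 = 0.47
  R ∧ ¬P = min(a, b) on (0.72, 0.47) = 0.47
  (R ∧ ¬P) ∧ P = min(a, b) on (0.47, 0.53) = 0.47
  → value = 0.4700
Under probabilistic:
  ¬P = 1 − 0.5300 = 0.4700
  R ∧ ¬P = a·b on (0.7200, 0.4700) = 0.3384
  (R ∧ ¬P) ∧ P = a·b on (0.3384, 0.5300) = 0.1794
  → value = 0.1794
|0.4700 − 0.1794| = 0.291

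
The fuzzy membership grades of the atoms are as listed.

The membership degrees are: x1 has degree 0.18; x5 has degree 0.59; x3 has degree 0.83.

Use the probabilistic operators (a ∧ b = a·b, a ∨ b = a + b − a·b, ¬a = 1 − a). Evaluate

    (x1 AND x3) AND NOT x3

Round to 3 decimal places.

x1 AND x3 = a·b on (0.1800, 0.8300) = 0.1494
NOT x3 = 1 − 0.8300 = 0.1700
(x1 AND x3) AND NOT x3 = a·b on (0.1494, 0.1700) = 0.0254

0.025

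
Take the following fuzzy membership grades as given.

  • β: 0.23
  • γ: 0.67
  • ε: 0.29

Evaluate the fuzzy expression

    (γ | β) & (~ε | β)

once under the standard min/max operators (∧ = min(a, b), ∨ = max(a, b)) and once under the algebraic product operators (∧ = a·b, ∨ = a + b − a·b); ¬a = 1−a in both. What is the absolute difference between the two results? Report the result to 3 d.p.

0.091

Under standard min/max:
  γ | β = max(a, b) on (0.67, 0.23) = 0.67
  ~ε = 1 − 0.29 = 0.71
  ~ε | β = max(a, b) on (0.71, 0.23) = 0.71
  (γ | β) & (~ε | β) = min(a, b) on (0.67, 0.71) = 0.67
  → value = 0.6700
Under algebraic product:
  γ | β = a + b − a·b on (0.6700, 0.2300) = 0.7459
  ~ε = 1 − 0.2900 = 0.7100
  ~ε | β = a + b − a·b on (0.7100, 0.2300) = 0.7767
  (γ | β) & (~ε | β) = a·b on (0.7459, 0.7767) = 0.5793
  → value = 0.5793
|0.6700 − 0.5793| = 0.091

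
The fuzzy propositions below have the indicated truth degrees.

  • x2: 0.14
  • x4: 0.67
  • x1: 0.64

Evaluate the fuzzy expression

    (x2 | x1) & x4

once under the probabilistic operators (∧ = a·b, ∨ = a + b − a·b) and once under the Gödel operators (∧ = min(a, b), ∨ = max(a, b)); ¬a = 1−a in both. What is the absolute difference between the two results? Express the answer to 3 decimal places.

0.177

Under probabilistic:
  x2 | x1 = a + b − a·b on (0.1400, 0.6400) = 0.6904
  (x2 | x1) & x4 = a·b on (0.6904, 0.6700) = 0.4626
  → value = 0.4626
Under Gödel:
  x2 | x1 = max(a, b) on (0.14, 0.64) = 0.64
  (x2 | x1) & x4 = min(a, b) on (0.64, 0.67) = 0.64
  → value = 0.6400
|0.4626 − 0.6400| = 0.177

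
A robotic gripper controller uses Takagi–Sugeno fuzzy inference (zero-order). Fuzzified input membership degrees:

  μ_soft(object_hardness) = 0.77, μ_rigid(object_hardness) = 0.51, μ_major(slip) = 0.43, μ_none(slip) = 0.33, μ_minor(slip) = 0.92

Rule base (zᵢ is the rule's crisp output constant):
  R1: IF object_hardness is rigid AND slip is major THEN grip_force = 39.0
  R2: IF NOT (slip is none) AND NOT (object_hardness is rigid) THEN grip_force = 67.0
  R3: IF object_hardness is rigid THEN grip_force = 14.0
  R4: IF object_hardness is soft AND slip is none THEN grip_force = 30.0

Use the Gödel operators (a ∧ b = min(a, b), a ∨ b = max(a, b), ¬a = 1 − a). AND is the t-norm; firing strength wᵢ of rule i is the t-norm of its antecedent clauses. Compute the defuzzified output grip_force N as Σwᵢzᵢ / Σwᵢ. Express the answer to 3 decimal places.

R1 (z=39.0): rigid=0.51, major=0.43; AND[min(a, b)] → w = 0.43
R2 (z=67.0): ¬none=1−0.33=0.67, ¬rigid=1−0.51=0.49; AND[min(a, b)] → w = 0.49
R3 (z=14.0): rigid=0.51 → w = 0.51
R4 (z=30.0): soft=0.77, none=0.33; AND[min(a, b)] → w = 0.33
Weighted average = (0.43·39.0 + 0.49·67.0 + 0.51·14.0 + 0.33·30.0) / (0.43 + 0.49 + 0.51 + 0.33)
  = 66.6400 / 1.7600 = 37.864

37.864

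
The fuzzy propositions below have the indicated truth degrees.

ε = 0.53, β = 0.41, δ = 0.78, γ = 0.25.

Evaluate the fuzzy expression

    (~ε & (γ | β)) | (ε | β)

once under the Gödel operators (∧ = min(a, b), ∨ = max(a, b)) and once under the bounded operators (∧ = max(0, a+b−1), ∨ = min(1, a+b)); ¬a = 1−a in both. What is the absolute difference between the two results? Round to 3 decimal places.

0.470

Under Gödel:
  ~ε = 1 − 0.53 = 0.47
  γ | β = max(a, b) on (0.25, 0.41) = 0.41
  ~ε & (γ | β) = min(a, b) on (0.47, 0.41) = 0.41
  ε | β = max(a, b) on (0.53, 0.41) = 0.53
  (~ε & (γ | β)) | (ε | β) = max(a, b) on (0.41, 0.53) = 0.53
  → value = 0.5300
Under bounded:
  ~ε = 1 − 0.53 = 0.47
  γ | β = min(1, a+b) on (0.25, 0.41) = 0.66
  ~ε & (γ | β) = max(0, a+b−1) on (0.47, 0.66) = 0.13
  ε | β = min(1, a+b) on (0.53, 0.41) = 0.94
  (~ε & (γ | β)) | (ε | β) = min(1, a+b) on (0.13, 0.94) = 1.00
  → value = 1.0000
|0.5300 − 1.0000| = 0.470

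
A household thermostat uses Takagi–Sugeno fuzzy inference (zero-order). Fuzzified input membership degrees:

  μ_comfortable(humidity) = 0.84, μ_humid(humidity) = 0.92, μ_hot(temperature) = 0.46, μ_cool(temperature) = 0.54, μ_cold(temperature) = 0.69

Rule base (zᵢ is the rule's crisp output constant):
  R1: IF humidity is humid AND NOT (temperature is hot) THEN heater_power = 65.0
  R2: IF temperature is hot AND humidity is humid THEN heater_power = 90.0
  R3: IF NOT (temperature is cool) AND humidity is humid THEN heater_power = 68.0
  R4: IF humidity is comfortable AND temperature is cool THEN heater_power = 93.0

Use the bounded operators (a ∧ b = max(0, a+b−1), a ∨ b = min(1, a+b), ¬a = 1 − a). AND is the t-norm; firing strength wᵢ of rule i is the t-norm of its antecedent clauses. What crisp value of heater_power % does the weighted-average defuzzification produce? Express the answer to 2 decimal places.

78.30

R1 (z=65.0): humid=0.92, ¬hot=1−0.46=0.54; AND[max(0, a+b−1)] → w = 0.46
R2 (z=90.0): hot=0.46, humid=0.92; AND[max(0, a+b−1)] → w = 0.38
R3 (z=68.0): ¬cool=1−0.54=0.46, humid=0.92; AND[max(0, a+b−1)] → w = 0.38
R4 (z=93.0): comfortable=0.84, cool=0.54; AND[max(0, a+b−1)] → w = 0.38
Weighted average = (0.46·65.0 + 0.38·90.0 + 0.38·68.0 + 0.38·93.0) / (0.46 + 0.38 + 0.38 + 0.38)
  = 125.2800 / 1.6000 = 78.30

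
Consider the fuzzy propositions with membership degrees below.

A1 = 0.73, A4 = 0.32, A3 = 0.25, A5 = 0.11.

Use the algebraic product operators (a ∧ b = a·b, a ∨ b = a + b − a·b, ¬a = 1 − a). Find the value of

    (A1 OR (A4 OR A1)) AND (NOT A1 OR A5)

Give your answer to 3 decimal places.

A4 OR A1 = a + b − a·b on (0.3200, 0.7300) = 0.8164
A1 OR (A4 OR A1) = a + b − a·b on (0.7300, 0.8164) = 0.9504
NOT A1 = 1 − 0.7300 = 0.2700
NOT A1 OR A5 = a + b − a·b on (0.2700, 0.1100) = 0.3503
(A1 OR (A4 OR A1)) AND (NOT A1 OR A5) = a·b on (0.9504, 0.3503) = 0.3329

0.333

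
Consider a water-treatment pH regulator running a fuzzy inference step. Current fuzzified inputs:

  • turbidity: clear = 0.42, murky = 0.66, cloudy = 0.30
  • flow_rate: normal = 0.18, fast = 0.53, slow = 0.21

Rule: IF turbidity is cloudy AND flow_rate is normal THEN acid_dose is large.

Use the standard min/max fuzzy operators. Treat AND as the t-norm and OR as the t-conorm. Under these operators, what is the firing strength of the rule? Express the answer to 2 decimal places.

firing strength: cloudy=0.30, normal=0.18; AND[min(a, b)] → w = 0.18

0.18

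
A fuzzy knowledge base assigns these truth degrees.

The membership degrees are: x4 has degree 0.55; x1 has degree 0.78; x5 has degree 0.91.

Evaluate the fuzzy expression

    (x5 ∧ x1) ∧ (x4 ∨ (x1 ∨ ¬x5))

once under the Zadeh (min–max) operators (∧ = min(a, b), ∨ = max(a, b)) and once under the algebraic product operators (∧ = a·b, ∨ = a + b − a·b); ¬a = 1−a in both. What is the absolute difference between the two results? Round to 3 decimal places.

0.134

Under Zadeh (min–max):
  x5 ∧ x1 = min(a, b) on (0.91, 0.78) = 0.78
  ¬x5 = 1 − 0.91 = 0.09
  x1 ∨ ¬x5 = max(a, b) on (0.78, 0.09) = 0.78
  x4 ∨ (x1 ∨ ¬x5) = max(a, b) on (0.55, 0.78) = 0.78
  (x5 ∧ x1) ∧ (x4 ∨ (x1 ∨ ¬x5)) = min(a, b) on (0.78, 0.78) = 0.78
  → value = 0.7800
Under algebraic product:
  x5 ∧ x1 = a·b on (0.9100, 0.7800) = 0.7098
  ¬x5 = 1 − 0.9100 = 0.0900
  x1 ∨ ¬x5 = a + b − a·b on (0.7800, 0.0900) = 0.7998
  x4 ∨ (x1 ∨ ¬x5) = a + b − a·b on (0.5500, 0.7998) = 0.9099
  (x5 ∧ x1) ∧ (x4 ∨ (x1 ∨ ¬x5)) = a·b on (0.7098, 0.9099) = 0.6459
  → value = 0.6459
|0.7800 − 0.6459| = 0.134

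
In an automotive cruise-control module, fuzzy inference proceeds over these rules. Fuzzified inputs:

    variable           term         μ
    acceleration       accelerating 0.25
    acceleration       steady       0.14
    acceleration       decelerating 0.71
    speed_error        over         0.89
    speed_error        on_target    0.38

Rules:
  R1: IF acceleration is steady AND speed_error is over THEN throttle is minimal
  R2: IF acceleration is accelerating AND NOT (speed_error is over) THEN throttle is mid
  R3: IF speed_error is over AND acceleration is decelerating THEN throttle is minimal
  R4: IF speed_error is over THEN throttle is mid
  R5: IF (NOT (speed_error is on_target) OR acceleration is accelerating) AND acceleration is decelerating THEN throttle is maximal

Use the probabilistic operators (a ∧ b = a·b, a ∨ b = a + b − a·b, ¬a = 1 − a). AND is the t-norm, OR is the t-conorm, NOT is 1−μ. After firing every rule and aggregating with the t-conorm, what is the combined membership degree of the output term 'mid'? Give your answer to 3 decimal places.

R1: steady=0.14, over=0.89; AND[a·b] → w = 0.1246
R2: accelerating=0.25, ¬over=1−0.89=0.11; AND[a·b] → w = 0.0275
R3: over=0.89, decelerating=0.71; AND[a·b] → w = 0.6319
R4: over=0.89 → w = 0.8900
R5: (¬on_target=1−0.38=0.62 OR accelerating=0.25) = 0.7150; AND[a·b] with decelerating=0.71 → w = 0.5076
Rules with consequent 'mid': {R2, R4} → strengths 0.0275, 0.8900
Aggregate via t-conorm [a + b − a·b]: 0.8930

0.893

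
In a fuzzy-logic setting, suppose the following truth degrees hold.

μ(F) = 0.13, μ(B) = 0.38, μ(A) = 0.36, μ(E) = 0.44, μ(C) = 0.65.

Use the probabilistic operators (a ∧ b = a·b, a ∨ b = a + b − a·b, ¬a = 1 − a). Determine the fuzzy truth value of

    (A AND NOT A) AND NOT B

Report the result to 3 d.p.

0.143

NOT A = 1 − 0.3600 = 0.6400
A AND NOT A = a·b on (0.3600, 0.6400) = 0.2304
NOT B = 1 − 0.3800 = 0.6200
(A AND NOT A) AND NOT B = a·b on (0.2304, 0.6200) = 0.1428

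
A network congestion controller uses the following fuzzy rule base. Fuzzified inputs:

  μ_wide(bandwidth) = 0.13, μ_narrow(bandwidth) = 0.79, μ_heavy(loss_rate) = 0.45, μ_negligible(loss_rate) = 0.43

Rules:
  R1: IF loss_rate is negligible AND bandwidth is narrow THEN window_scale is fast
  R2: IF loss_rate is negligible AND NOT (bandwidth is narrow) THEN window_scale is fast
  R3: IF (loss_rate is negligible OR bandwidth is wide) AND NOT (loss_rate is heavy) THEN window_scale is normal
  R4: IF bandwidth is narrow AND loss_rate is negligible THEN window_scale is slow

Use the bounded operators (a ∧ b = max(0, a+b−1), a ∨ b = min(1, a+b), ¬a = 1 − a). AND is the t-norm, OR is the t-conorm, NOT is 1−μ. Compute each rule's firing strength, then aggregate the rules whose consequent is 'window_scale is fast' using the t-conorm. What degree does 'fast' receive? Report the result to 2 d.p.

R1: negligible=0.43, narrow=0.79; AND[max(0, a+b−1)] → w = 0.22
R2: negligible=0.43, ¬narrow=1−0.79=0.21; AND[max(0, a+b−1)] → w = 0.00
R3: (negligible=0.43 OR wide=0.13) = 0.56; AND[max(0, a+b−1)] with ¬heavy=1−0.45=0.55 → w = 0.11
R4: narrow=0.79, negligible=0.43; AND[max(0, a+b−1)] → w = 0.22
Rules with consequent 'fast': {R1, R2} → strengths 0.22, 0.00
Aggregate via t-conorm [min(1, a+b)]: 0.22

0.22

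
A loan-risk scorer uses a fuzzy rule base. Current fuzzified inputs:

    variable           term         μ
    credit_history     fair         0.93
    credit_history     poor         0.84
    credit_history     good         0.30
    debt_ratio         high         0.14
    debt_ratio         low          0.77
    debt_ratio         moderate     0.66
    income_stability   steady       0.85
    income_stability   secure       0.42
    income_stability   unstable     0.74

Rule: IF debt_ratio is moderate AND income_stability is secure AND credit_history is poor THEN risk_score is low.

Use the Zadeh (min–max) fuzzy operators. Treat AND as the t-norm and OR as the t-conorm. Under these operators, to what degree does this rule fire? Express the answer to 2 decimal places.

firing strength: moderate=0.66, secure=0.42, poor=0.84; AND[min(a, b)] → w = 0.42

0.42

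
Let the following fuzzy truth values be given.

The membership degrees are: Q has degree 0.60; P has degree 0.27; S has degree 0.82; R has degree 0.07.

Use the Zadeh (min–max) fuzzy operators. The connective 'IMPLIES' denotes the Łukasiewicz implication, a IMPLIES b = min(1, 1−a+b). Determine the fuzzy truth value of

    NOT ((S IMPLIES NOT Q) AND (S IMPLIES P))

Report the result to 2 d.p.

NOT Q = 1 − 0.60 = 0.40
S IMPLIES NOT Q  [Łukasiewicz: min(1, 1−a+b)] with a=0.82, b=0.40 → 0.58
S IMPLIES P  [Łukasiewicz: min(1, 1−a+b)] with a=0.82, b=0.27 → 0.45
(S IMPLIES NOT Q) AND (S IMPLIES P) = min(a, b) on (0.58, 0.45) = 0.45
NOT ((S IMPLIES NOT Q) AND (S IMPLIES P)) = 1 − 0.45 = 0.55

0.55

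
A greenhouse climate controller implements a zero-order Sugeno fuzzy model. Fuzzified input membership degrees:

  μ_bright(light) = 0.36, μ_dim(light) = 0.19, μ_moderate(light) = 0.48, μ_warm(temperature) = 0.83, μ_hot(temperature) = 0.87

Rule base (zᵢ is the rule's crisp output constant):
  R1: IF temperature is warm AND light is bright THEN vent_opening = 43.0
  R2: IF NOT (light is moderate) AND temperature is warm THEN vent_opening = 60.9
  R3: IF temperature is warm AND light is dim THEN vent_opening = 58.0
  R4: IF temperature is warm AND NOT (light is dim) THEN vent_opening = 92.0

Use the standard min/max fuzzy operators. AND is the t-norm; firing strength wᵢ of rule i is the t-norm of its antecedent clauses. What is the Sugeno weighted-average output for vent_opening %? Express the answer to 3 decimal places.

R1 (z=43.0): warm=0.83, bright=0.36; AND[min(a, b)] → w = 0.36
R2 (z=60.9): ¬moderate=1−0.48=0.52, warm=0.83; AND[min(a, b)] → w = 0.52
R3 (z=58.0): warm=0.83, dim=0.19; AND[min(a, b)] → w = 0.19
R4 (z=92.0): warm=0.83, ¬dim=1−0.19=0.81; AND[min(a, b)] → w = 0.81
Weighted average = (0.36·43.0 + 0.52·60.9 + 0.19·58.0 + 0.81·92.0) / (0.36 + 0.52 + 0.19 + 0.81)
  = 132.6880 / 1.8800 = 70.579

70.579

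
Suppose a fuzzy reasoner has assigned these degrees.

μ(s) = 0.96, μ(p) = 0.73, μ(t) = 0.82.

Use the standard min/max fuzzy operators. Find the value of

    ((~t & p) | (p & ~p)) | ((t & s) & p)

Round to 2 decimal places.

~t = 1 − 0.82 = 0.18
~t & p = min(a, b) on (0.18, 0.73) = 0.18
~p = 1 − 0.73 = 0.27
p & ~p = min(a, b) on (0.73, 0.27) = 0.27
(~t & p) | (p & ~p) = max(a, b) on (0.18, 0.27) = 0.27
t & s = min(a, b) on (0.82, 0.96) = 0.82
(t & s) & p = min(a, b) on (0.82, 0.73) = 0.73
((~t & p) | (p & ~p)) | ((t & s) & p) = max(a, b) on (0.27, 0.73) = 0.73

0.73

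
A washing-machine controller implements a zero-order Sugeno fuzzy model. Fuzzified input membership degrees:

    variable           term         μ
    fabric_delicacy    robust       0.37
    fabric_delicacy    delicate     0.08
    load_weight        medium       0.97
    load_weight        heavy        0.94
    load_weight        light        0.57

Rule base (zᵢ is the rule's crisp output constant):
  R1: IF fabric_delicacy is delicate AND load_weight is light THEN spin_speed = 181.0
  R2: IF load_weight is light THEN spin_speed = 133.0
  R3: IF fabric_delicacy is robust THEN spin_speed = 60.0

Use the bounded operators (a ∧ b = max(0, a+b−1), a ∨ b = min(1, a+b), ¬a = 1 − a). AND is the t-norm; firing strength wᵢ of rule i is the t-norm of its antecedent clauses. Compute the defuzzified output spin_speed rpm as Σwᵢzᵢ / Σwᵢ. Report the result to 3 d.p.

R1 (z=181.0): delicate=0.08, light=0.57; AND[max(0, a+b−1)] → w = 0.00
R2 (z=133.0): light=0.57 → w = 0.57
R3 (z=60.0): robust=0.37 → w = 0.37
Weighted average = (0.00·181.0 + 0.57·133.0 + 0.37·60.0) / (0.00 + 0.57 + 0.37)
  = 98.0100 / 0.9400 = 104.266

104.266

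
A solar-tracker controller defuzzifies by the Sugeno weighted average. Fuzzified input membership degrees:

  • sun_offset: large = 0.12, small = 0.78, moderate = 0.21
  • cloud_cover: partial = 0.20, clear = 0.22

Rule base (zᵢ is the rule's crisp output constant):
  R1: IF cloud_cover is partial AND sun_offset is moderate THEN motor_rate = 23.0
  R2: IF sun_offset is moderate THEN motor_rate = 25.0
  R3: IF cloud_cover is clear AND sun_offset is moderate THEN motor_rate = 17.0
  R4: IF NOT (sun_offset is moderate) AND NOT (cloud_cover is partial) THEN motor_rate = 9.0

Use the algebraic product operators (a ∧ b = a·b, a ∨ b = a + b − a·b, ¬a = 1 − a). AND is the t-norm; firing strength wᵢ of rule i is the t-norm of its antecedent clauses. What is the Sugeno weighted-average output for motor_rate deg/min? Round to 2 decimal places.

13.64

R1 (z=23.0): partial=0.20, moderate=0.21; AND[a·b] → w = 0.0420
R2 (z=25.0): moderate=0.21 → w = 0.2100
R3 (z=17.0): clear=0.22, moderate=0.21; AND[a·b] → w = 0.0462
R4 (z=9.0): ¬moderate=1−0.21=0.79, ¬partial=1−0.20=0.80; AND[a·b] → w = 0.6320
Weighted average = (0.0420·23.0 + 0.2100·25.0 + 0.0462·17.0 + 0.6320·9.0) / (0.0420 + 0.2100 + 0.0462 + 0.6320)
  = 12.6894 / 0.9302 = 13.64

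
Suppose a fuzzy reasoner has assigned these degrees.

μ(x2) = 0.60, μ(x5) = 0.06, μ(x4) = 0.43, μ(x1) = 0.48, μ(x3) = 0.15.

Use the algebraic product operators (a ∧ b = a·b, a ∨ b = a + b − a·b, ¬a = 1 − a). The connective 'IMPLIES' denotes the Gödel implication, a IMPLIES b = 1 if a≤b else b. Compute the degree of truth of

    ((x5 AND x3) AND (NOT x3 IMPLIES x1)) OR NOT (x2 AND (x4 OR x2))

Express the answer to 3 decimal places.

0.539

x5 AND x3 = a·b on (0.0600, 0.1500) = 0.0090
NOT x3 = 1 − 0.1500 = 0.8500
NOT x3 IMPLIES x1  [Gödel: 1 if a≤b else b] with a=0.8500, b=0.4800 → 0.4800
(x5 AND x3) AND (NOT x3 IMPLIES x1) = a·b on (0.0090, 0.4800) = 0.0043
x4 OR x2 = a + b − a·b on (0.4300, 0.6000) = 0.7720
x2 AND (x4 OR x2) = a·b on (0.6000, 0.7720) = 0.4632
NOT (x2 AND (x4 OR x2)) = 1 − 0.4632 = 0.5368
((x5 AND x3) AND (NOT x3 IMPLIES x1)) OR NOT (x2 AND (x4 OR x2)) = a + b − a·b on (0.0043, 0.5368) = 0.5388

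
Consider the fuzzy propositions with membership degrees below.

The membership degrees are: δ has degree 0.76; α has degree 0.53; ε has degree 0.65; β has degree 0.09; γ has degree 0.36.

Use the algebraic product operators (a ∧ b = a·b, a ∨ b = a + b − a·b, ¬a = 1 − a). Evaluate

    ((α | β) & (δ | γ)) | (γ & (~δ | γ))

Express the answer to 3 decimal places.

0.580

α | β = a + b − a·b on (0.5300, 0.0900) = 0.5723
δ | γ = a + b − a·b on (0.7600, 0.3600) = 0.8464
(α | β) & (δ | γ) = a·b on (0.5723, 0.8464) = 0.4844
~δ = 1 − 0.7600 = 0.2400
~δ | γ = a + b − a·b on (0.2400, 0.3600) = 0.5136
γ & (~δ | γ) = a·b on (0.3600, 0.5136) = 0.1849
((α | β) & (δ | γ)) | (γ & (~δ | γ)) = a + b − a·b on (0.4844, 0.1849) = 0.5797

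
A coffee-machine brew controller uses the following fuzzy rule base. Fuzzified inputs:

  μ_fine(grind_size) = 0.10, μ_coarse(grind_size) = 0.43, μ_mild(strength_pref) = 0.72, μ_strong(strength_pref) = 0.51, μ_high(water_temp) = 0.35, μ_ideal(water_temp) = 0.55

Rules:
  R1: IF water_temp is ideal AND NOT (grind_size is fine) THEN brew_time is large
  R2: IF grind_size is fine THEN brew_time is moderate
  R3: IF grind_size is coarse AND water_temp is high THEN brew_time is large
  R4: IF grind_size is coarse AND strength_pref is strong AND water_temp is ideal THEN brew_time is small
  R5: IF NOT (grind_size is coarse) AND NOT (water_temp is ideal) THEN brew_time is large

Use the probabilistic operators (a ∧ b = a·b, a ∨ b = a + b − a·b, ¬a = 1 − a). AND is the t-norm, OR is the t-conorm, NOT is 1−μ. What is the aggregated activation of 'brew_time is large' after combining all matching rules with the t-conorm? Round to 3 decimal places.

0.681

R1: ideal=0.55, ¬fine=1−0.10=0.90; AND[a·b] → w = 0.4950
R2: fine=0.10 → w = 0.1000
R3: coarse=0.43, high=0.35; AND[a·b] → w = 0.1505
R4: coarse=0.43, strong=0.51, ideal=0.55; AND[a·b] → w = 0.1206
R5: ¬coarse=1−0.43=0.57, ¬ideal=1−0.55=0.45; AND[a·b] → w = 0.2565
Rules with consequent 'large': {R1, R3, R5} → strengths 0.4950, 0.1505, 0.2565
Aggregate via t-conorm [a + b − a·b]: 0.6810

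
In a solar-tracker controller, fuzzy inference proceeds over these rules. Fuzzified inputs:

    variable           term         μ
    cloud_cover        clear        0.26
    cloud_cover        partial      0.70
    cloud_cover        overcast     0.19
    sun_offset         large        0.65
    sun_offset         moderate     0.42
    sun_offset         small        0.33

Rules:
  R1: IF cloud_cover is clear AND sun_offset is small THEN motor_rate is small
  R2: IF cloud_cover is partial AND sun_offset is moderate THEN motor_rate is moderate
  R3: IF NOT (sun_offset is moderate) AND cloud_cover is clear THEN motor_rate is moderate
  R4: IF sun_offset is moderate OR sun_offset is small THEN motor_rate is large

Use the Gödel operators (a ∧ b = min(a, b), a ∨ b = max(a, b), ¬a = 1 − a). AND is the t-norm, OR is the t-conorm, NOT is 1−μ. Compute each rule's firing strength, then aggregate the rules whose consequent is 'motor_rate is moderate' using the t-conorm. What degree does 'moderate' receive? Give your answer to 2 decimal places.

0.42

R1: clear=0.26, small=0.33; AND[min(a, b)] → w = 0.26
R2: partial=0.70, moderate=0.42; AND[min(a, b)] → w = 0.42
R3: ¬moderate=1−0.42=0.58, clear=0.26; AND[min(a, b)] → w = 0.26
R4: moderate=0.42, small=0.33; OR[max(a, b)] → w = 0.42
Rules with consequent 'moderate': {R2, R3} → strengths 0.42, 0.26
Aggregate via t-conorm [max(a, b)]: 0.42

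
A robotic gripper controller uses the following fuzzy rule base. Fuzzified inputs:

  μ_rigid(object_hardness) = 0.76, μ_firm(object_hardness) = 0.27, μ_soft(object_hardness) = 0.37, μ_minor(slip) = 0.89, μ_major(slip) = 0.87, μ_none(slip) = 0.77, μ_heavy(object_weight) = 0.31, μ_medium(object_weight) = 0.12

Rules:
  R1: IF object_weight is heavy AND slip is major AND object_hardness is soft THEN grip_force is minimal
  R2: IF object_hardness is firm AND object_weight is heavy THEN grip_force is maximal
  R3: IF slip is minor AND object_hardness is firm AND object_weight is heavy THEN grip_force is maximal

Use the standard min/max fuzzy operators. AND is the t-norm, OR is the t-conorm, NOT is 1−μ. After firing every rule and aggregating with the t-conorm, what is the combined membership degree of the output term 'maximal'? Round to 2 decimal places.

0.27

R1: heavy=0.31, major=0.87, soft=0.37; AND[min(a, b)] → w = 0.31
R2: firm=0.27, heavy=0.31; AND[min(a, b)] → w = 0.27
R3: minor=0.89, firm=0.27, heavy=0.31; AND[min(a, b)] → w = 0.27
Rules with consequent 'maximal': {R2, R3} → strengths 0.27, 0.27
Aggregate via t-conorm [max(a, b)]: 0.27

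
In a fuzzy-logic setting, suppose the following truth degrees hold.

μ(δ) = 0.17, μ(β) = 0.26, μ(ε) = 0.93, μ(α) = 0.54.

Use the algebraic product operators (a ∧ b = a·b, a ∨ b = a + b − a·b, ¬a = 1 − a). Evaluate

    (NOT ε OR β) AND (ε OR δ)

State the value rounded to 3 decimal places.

NOT ε = 1 − 0.9300 = 0.0700
NOT ε OR β = a + b − a·b on (0.0700, 0.2600) = 0.3118
ε OR δ = a + b − a·b on (0.9300, 0.1700) = 0.9419
(NOT ε OR β) AND (ε OR δ) = a·b on (0.3118, 0.9419) = 0.2937

0.294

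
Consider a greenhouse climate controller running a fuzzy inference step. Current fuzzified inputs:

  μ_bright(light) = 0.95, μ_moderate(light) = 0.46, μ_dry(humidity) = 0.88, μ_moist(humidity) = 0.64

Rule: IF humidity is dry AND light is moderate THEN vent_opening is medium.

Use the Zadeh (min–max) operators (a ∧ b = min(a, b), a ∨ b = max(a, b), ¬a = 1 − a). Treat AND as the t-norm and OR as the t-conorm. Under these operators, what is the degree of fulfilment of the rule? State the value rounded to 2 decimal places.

firing strength: dry=0.88, moderate=0.46; AND[min(a, b)] → w = 0.46

0.46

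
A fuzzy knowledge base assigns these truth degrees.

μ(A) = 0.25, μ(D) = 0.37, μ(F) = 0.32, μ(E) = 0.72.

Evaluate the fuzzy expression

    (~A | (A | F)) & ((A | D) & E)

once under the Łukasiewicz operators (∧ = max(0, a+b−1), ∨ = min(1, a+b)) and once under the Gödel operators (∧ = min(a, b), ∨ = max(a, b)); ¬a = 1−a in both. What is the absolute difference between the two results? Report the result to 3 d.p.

Under Łukasiewicz:
  ~A = 1 − 0.25 = 0.75
  A | F = min(1, a+b) on (0.25, 0.32) = 0.57
  ~A | (A | F) = min(1, a+b) on (0.75, 0.57) = 1.00
  A | D = min(1, a+b) on (0.25, 0.37) = 0.62
  (A | D) & E = max(0, a+b−1) on (0.62, 0.72) = 0.34
  (~A | (A | F)) & ((A | D) & E) = max(0, a+b−1) on (1.00, 0.34) = 0.34
  → value = 0.3400
Under Gödel:
  ~A = 1 − 0.25 = 0.75
  A | F = max(a, b) on (0.25, 0.32) = 0.32
  ~A | (A | F) = max(a, b) on (0.75, 0.32) = 0.75
  A | D = max(a, b) on (0.25, 0.37) = 0.37
  (A | D) & E = min(a, b) on (0.37, 0.72) = 0.37
  (~A | (A | F)) & ((A | D) & E) = min(a, b) on (0.75, 0.37) = 0.37
  → value = 0.3700
|0.3400 − 0.3700| = 0.030

0.030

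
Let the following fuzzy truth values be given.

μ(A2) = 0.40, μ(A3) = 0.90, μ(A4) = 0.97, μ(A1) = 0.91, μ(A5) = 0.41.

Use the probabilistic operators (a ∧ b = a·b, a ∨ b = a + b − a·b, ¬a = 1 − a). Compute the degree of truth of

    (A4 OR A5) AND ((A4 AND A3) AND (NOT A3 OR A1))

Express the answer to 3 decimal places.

0.788

A4 OR A5 = a + b − a·b on (0.9700, 0.4100) = 0.9823
A4 AND A3 = a·b on (0.9700, 0.9000) = 0.8730
NOT A3 = 1 − 0.9000 = 0.1000
NOT A3 OR A1 = a + b − a·b on (0.1000, 0.9100) = 0.9190
(A4 AND A3) AND (NOT A3 OR A1) = a·b on (0.8730, 0.9190) = 0.8023
(A4 OR A5) AND ((A4 AND A3) AND (NOT A3 OR A1)) = a·b on (0.9823, 0.8023) = 0.7881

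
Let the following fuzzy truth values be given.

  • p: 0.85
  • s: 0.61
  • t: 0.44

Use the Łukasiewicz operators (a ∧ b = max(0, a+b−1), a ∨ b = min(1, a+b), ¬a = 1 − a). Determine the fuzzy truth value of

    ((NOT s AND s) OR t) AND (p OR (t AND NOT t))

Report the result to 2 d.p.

0.29

NOT s = 1 − 0.61 = 0.39
NOT s AND s = max(0, a+b−1) on (0.39, 0.61) = 0.00
(NOT s AND s) OR t = min(1, a+b) on (0.00, 0.44) = 0.44
NOT t = 1 − 0.44 = 0.56
t AND NOT t = max(0, a+b−1) on (0.44, 0.56) = 0.00
p OR (t AND NOT t) = min(1, a+b) on (0.85, 0.00) = 0.85
((NOT s AND s) OR t) AND (p OR (t AND NOT t)) = max(0, a+b−1) on (0.44, 0.85) = 0.29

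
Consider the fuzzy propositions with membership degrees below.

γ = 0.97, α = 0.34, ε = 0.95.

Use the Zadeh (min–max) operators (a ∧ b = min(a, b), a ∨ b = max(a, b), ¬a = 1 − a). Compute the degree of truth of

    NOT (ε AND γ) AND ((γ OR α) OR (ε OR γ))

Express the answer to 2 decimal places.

ε AND γ = min(a, b) on (0.95, 0.97) = 0.95
NOT (ε AND γ) = 1 − 0.95 = 0.05
γ OR α = max(a, b) on (0.97, 0.34) = 0.97
ε OR γ = max(a, b) on (0.95, 0.97) = 0.97
(γ OR α) OR (ε OR γ) = max(a, b) on (0.97, 0.97) = 0.97
NOT (ε AND γ) AND ((γ OR α) OR (ε OR γ)) = min(a, b) on (0.05, 0.97) = 0.05

0.05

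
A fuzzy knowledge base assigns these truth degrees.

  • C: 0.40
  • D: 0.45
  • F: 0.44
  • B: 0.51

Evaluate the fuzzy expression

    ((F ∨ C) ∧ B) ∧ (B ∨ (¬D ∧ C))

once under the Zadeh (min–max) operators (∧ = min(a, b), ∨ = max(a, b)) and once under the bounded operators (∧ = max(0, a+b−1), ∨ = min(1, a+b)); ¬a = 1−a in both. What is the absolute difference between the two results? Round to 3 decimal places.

Under Zadeh (min–max):
  F ∨ C = max(a, b) on (0.44, 0.40) = 0.44
  (F ∨ C) ∧ B = min(a, b) on (0.44, 0.51) = 0.44
  ¬D = 1 − 0.45 = 0.55
  ¬D ∧ C = min(a, b) on (0.55, 0.40) = 0.40
  B ∨ (¬D ∧ C) = max(a, b) on (0.51, 0.40) = 0.51
  ((F ∨ C) ∧ B) ∧ (B ∨ (¬D ∧ C)) = min(a, b) on (0.44, 0.51) = 0.44
  → value = 0.4400
Under bounded:
  F ∨ C = min(1, a+b) on (0.44, 0.40) = 0.84
  (F ∨ C) ∧ B = max(0, a+b−1) on (0.84, 0.51) = 0.35
  ¬D = 1 − 0.45 = 0.55
  ¬D ∧ C = max(0, a+b−1) on (0.55, 0.40) = 0.00
  B ∨ (¬D ∧ C) = min(1, a+b) on (0.51, 0.00) = 0.51
  ((F ∨ C) ∧ B) ∧ (B ∨ (¬D ∧ C)) = max(0, a+b−1) on (0.35, 0.51) = 0.00
  → value = 0.0000
|0.4400 − 0.0000| = 0.440

0.440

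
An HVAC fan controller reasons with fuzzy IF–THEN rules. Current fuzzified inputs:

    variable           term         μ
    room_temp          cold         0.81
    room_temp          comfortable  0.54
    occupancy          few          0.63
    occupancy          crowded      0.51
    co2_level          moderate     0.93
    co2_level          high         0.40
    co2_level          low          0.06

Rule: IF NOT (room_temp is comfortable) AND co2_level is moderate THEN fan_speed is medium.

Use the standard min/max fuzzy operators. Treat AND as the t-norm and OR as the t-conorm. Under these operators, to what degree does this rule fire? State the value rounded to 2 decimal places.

firing strength: ¬comfortable=1−0.54=0.46, moderate=0.93; AND[min(a, b)] → w = 0.46

0.46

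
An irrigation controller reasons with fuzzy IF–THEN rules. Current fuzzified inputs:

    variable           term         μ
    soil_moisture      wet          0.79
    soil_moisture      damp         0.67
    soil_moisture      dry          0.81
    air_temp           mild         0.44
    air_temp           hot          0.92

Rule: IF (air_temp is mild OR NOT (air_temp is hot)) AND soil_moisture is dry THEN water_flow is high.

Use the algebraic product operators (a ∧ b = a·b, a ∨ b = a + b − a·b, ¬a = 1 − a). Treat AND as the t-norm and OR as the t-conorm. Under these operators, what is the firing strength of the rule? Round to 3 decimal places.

firing strength: (mild=0.44 OR ¬hot=1−0.92=0.08) = 0.4848; AND[a·b] with dry=0.81 → w = 0.3927

0.393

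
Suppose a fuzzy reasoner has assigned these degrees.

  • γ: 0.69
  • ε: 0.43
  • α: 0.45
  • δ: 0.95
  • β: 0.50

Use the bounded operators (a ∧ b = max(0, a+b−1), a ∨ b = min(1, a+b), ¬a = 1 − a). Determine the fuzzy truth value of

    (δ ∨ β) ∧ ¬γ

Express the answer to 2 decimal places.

δ ∨ β = min(1, a+b) on (0.95, 0.50) = 1.00
¬γ = 1 − 0.69 = 0.31
(δ ∨ β) ∧ ¬γ = max(0, a+b−1) on (1.00, 0.31) = 0.31

0.31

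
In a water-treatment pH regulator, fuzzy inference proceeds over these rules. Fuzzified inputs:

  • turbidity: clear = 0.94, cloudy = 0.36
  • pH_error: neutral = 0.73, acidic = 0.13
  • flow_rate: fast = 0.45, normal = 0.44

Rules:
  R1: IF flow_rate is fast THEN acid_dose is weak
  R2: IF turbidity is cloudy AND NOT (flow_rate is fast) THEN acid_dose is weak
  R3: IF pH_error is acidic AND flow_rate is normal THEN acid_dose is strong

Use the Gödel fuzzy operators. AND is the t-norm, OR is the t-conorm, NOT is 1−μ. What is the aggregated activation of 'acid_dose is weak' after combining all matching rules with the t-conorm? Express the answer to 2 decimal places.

R1: fast=0.45 → w = 0.45
R2: cloudy=0.36, ¬fast=1−0.45=0.55; AND[min(a, b)] → w = 0.36
R3: acidic=0.13, normal=0.44; AND[min(a, b)] → w = 0.13
Rules with consequent 'weak': {R1, R2} → strengths 0.45, 0.36
Aggregate via t-conorm [max(a, b)]: 0.45

0.45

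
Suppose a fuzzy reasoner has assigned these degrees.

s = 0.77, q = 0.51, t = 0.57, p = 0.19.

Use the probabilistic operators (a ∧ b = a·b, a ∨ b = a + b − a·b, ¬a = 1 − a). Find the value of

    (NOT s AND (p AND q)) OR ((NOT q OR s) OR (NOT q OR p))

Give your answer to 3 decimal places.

0.953

NOT s = 1 − 0.7700 = 0.2300
p AND q = a·b on (0.1900, 0.5100) = 0.0969
NOT s AND (p AND q) = a·b on (0.2300, 0.0969) = 0.0223
NOT q = 1 − 0.5100 = 0.4900
NOT q OR s = a + b − a·b on (0.4900, 0.7700) = 0.8827
NOT q = 1 − 0.5100 = 0.4900
NOT q OR p = a + b − a·b on (0.4900, 0.1900) = 0.5869
(NOT q OR s) OR (NOT q OR p) = a + b − a·b on (0.8827, 0.5869) = 0.9515
(NOT s AND (p AND q)) OR ((NOT q OR s) OR (NOT q OR p)) = a + b − a·b on (0.0223, 0.9515) = 0.9526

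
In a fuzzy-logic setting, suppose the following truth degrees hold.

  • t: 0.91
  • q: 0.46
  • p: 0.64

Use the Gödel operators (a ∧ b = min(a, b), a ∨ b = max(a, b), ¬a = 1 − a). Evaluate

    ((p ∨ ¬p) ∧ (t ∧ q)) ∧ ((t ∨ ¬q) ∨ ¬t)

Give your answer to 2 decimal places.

¬p = 1 − 0.64 = 0.36
p ∨ ¬p = max(a, b) on (0.64, 0.36) = 0.64
t ∧ q = min(a, b) on (0.91, 0.46) = 0.46
(p ∨ ¬p) ∧ (t ∧ q) = min(a, b) on (0.64, 0.46) = 0.46
¬q = 1 − 0.46 = 0.54
t ∨ ¬q = max(a, b) on (0.91, 0.54) = 0.91
¬t = 1 − 0.91 = 0.09
(t ∨ ¬q) ∨ ¬t = max(a, b) on (0.91, 0.09) = 0.91
((p ∨ ¬p) ∧ (t ∧ q)) ∧ ((t ∨ ¬q) ∨ ¬t) = min(a, b) on (0.46, 0.91) = 0.46

0.46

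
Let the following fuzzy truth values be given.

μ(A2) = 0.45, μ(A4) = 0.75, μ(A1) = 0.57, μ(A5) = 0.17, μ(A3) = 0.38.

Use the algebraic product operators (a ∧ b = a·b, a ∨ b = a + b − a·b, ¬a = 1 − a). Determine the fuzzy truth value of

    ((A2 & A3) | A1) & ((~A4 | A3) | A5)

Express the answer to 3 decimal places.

A2 & A3 = a·b on (0.4500, 0.3800) = 0.1710
(A2 & A3) | A1 = a + b − a·b on (0.1710, 0.5700) = 0.6435
~A4 = 1 − 0.7500 = 0.2500
~A4 | A3 = a + b − a·b on (0.2500, 0.3800) = 0.5350
(~A4 | A3) | A5 = a + b − a·b on (0.5350, 0.1700) = 0.6141
((A2 & A3) | A1) & ((~A4 | A3) | A5) = a·b on (0.6435, 0.6141) = 0.3952

0.395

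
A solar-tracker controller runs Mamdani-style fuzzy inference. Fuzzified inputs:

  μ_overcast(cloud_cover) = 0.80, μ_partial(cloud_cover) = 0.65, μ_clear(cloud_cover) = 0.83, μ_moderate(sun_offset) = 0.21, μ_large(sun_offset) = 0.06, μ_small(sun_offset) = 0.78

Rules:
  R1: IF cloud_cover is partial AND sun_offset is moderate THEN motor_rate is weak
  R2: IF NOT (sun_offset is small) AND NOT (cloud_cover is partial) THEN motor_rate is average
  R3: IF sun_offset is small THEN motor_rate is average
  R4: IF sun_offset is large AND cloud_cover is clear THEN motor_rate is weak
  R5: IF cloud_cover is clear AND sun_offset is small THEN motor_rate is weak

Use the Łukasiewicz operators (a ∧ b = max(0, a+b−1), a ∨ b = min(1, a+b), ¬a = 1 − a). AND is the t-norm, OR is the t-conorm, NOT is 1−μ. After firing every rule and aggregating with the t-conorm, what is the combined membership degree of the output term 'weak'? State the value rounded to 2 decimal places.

0.61

R1: partial=0.65, moderate=0.21; AND[max(0, a+b−1)] → w = 0.00
R2: ¬small=1−0.78=0.22, ¬partial=1−0.65=0.35; AND[max(0, a+b−1)] → w = 0.00
R3: small=0.78 → w = 0.78
R4: large=0.06, clear=0.83; AND[max(0, a+b−1)] → w = 0.00
R5: clear=0.83, small=0.78; AND[max(0, a+b−1)] → w = 0.61
Rules with consequent 'weak': {R1, R4, R5} → strengths 0.00, 0.00, 0.61
Aggregate via t-conorm [min(1, a+b)]: 0.61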